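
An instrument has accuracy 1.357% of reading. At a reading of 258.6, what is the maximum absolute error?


Absolute error = (accuracy% / 100) * reading.
Error = (1.357 / 100) * 258.6
Error = 0.01357 * 258.6
Error = 3.5092

3.5092


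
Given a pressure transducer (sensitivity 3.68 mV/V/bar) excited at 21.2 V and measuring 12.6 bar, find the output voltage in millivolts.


Output = sensitivity * Vex * P.
Vout = 3.68 * 21.2 * 12.6
Vout = 78.016 * 12.6
Vout = 983.0 mV

983.0 mV


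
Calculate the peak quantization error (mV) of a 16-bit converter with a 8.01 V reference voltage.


The maximum quantization error is +/- LSB/2.
LSB = Vref / 2^n = 8.01 / 65536 = 0.00012222 V
Max error = LSB / 2 = 0.00012222 / 2 = 6.111e-05 V
Max error = 0.0611 mV

0.0611 mV


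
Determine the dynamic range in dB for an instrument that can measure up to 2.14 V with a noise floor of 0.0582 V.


Dynamic range = 20 * log10(Vmax / Vnoise).
DR = 20 * log10(2.14 / 0.0582)
DR = 20 * log10(36.77)
DR = 31.31 dB

31.31 dB


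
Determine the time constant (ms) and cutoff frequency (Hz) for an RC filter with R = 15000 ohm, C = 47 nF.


Time constant: tau = R * C.
tau = 15000 * 4.70e-08 = 0.000705 s
tau = 0.705 ms
Cutoff frequency: fc = 1 / (2*pi*R*C).
fc = 1 / (2*pi*0.000705) = 225.75 Hz

tau = 0.705 ms, fc = 225.75 Hz


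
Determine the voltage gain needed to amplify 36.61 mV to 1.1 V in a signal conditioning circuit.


Gain = Vout / Vin (converting to same units).
G = 1.1 V / 36.61 mV
G = 1100.0 mV / 36.61 mV
G = 30.05

30.05


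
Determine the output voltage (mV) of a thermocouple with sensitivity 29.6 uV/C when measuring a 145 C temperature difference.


The thermocouple output V = sensitivity * dT.
V = 29.6 uV/C * 145 C
V = 4292.0 uV
V = 4.292 mV

4.292 mV


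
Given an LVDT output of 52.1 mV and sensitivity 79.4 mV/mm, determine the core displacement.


Displacement = Vout / sensitivity.
d = 52.1 / 79.4
d = 0.656 mm

0.656 mm


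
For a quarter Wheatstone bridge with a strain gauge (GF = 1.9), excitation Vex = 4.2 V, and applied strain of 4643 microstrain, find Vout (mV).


Quarter bridge output: Vout = (GF * epsilon * Vex) / 4.
Vout = (1.9 * 4643e-6 * 4.2) / 4
Vout = 0.03705114 / 4 V
Vout = 0.00926278 V = 9.2628 mV

9.2628 mV


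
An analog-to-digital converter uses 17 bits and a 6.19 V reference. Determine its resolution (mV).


The resolution (LSB) of an ADC is Vref / 2^n.
LSB = 6.19 / 2^17
LSB = 6.19 / 131072
LSB = 4.723e-05 V = 0.04722595 mV

0.04722595 mV


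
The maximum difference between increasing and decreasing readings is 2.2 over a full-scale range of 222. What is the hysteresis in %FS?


Hysteresis = (max difference / full scale) * 100%.
H = (2.2 / 222) * 100
H = 0.991 %FS

0.991 %FS


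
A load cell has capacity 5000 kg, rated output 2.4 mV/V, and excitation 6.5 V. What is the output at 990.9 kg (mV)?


Vout = rated_output * Vex * (load / capacity).
Vout = 2.4 * 6.5 * (990.9 / 5000)
Vout = 2.4 * 6.5 * 0.19818
Vout = 3.092 mV

3.092 mV


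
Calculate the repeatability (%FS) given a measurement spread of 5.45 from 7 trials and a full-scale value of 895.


Repeatability = (spread / full scale) * 100%.
R = (5.45 / 895) * 100
R = 0.609 %FS

0.609 %FS


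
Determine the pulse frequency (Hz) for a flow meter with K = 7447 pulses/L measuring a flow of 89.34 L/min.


Frequency = K * Q / 60 (converting L/min to L/s).
f = 7447 * 89.34 / 60
f = 665314.98 / 60
f = 11088.58 Hz

11088.58 Hz


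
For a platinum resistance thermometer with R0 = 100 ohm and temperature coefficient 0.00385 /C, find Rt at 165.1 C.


The RTD equation: Rt = R0 * (1 + alpha * T).
Rt = 100 * (1 + 0.00385 * 165.1)
Rt = 100 * (1 + 0.635635)
Rt = 100 * 1.635635
Rt = 163.564 ohm

163.564 ohm


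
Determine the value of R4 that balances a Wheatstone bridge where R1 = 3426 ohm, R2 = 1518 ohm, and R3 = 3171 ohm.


At balance: R1*R4 = R2*R3, so R4 = R2*R3/R1.
R4 = 1518 * 3171 / 3426
R4 = 4813578 / 3426
R4 = 1405.01 ohm

1405.01 ohm


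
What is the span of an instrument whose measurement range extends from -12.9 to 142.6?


Span = upper range - lower range.
Span = 142.6 - (-12.9)
Span = 155.5

155.5


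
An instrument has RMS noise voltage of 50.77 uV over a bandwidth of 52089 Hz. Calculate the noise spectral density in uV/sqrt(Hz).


Noise spectral density = Vrms / sqrt(BW).
NSD = 50.77 / sqrt(52089)
NSD = 50.77 / 228.2301
NSD = 0.2225 uV/sqrt(Hz)

0.2225 uV/sqrt(Hz)


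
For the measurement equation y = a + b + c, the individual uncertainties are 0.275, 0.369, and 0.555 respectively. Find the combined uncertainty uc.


For a sum of independent quantities, uc = sqrt(u1^2 + u2^2 + u3^2).
uc = sqrt(0.275^2 + 0.369^2 + 0.555^2)
uc = sqrt(0.075625 + 0.136161 + 0.308025)
uc = 0.721

0.721


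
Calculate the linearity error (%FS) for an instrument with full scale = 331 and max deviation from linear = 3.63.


Linearity error = (max deviation / full scale) * 100%.
Linearity = (3.63 / 331) * 100
Linearity = 1.097 %FS

1.097 %FS


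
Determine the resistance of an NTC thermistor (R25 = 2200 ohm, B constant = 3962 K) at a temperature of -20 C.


NTC thermistor equation: Rt = R25 * exp(B * (1/T - 1/T25)).
T in Kelvin: 253.15 K, T25 = 298.15 K
1/T - 1/T25 = 1/253.15 - 1/298.15 = 0.00059621
B * (1/T - 1/T25) = 3962 * 0.00059621 = 2.3622
Rt = 2200 * exp(2.3622) = 23351.1 ohm

23351.1 ohm


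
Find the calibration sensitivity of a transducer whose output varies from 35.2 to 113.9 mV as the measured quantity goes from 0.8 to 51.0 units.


Sensitivity = (y2 - y1) / (x2 - x1).
S = (113.9 - 35.2) / (51.0 - 0.8)
S = 78.7 / 50.2
S = 1.5677 mV/unit

1.5677 mV/unit


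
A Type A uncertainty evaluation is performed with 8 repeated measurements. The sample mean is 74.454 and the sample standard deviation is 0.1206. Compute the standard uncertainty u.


The standard uncertainty for Type A evaluation is u = s / sqrt(n).
u = 0.1206 / sqrt(8)
u = 0.1206 / 2.8284
u = 0.0426

0.0426


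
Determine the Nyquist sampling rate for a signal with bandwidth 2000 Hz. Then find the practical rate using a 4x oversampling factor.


By Nyquist theorem, fs_min = 2 * fmax.
fs_min = 2 * 2000 = 4000 Hz
Practical rate = 4 * fs_min = 4 * 4000 = 16000 Hz

fs_min = 4000 Hz, fs_practical = 16000 Hz


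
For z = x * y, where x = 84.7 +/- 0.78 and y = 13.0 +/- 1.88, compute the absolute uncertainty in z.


For a product z = x*y, the relative uncertainty is:
uz/z = sqrt((ux/x)^2 + (uy/y)^2)
Relative uncertainties: ux/x = 0.78/84.7 = 0.009209
uy/y = 1.88/13.0 = 0.144615
z = 84.7 * 13.0 = 1101.1
uz = 1101.1 * sqrt(0.009209^2 + 0.144615^2) = 159.559

159.559


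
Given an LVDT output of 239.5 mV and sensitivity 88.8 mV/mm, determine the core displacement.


Displacement = Vout / sensitivity.
d = 239.5 / 88.8
d = 2.697 mm

2.697 mm


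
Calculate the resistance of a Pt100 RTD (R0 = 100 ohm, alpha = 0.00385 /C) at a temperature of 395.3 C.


The RTD equation: Rt = R0 * (1 + alpha * T).
Rt = 100 * (1 + 0.00385 * 395.3)
Rt = 100 * (1 + 1.521905)
Rt = 100 * 2.521905
Rt = 252.191 ohm

252.191 ohm


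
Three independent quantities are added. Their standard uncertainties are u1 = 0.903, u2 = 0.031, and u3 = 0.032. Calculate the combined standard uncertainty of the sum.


For a sum of independent quantities, uc = sqrt(u1^2 + u2^2 + u3^2).
uc = sqrt(0.903^2 + 0.031^2 + 0.032^2)
uc = sqrt(0.815409 + 0.000961 + 0.001024)
uc = 0.9041

0.9041


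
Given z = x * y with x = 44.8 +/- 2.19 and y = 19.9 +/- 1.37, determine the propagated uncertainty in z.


For a product z = x*y, the relative uncertainty is:
uz/z = sqrt((ux/x)^2 + (uy/y)^2)
Relative uncertainties: ux/x = 2.19/44.8 = 0.048884
uy/y = 1.37/19.9 = 0.068844
z = 44.8 * 19.9 = 891.5
uz = 891.5 * sqrt(0.048884^2 + 0.068844^2) = 75.275

75.275


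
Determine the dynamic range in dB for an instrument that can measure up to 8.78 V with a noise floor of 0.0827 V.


Dynamic range = 20 * log10(Vmax / Vnoise).
DR = 20 * log10(8.78 / 0.0827)
DR = 20 * log10(106.17)
DR = 40.52 dB

40.52 dB


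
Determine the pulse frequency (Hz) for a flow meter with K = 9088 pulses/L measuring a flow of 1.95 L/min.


Frequency = K * Q / 60 (converting L/min to L/s).
f = 9088 * 1.95 / 60
f = 17721.6 / 60
f = 295.36 Hz

295.36 Hz


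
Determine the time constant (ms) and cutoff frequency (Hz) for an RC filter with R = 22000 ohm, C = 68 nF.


Time constant: tau = R * C.
tau = 22000 * 6.80e-08 = 0.001496 s
tau = 1.496 ms
Cutoff frequency: fc = 1 / (2*pi*R*C).
fc = 1 / (2*pi*0.001496) = 106.39 Hz

tau = 1.496 ms, fc = 106.39 Hz


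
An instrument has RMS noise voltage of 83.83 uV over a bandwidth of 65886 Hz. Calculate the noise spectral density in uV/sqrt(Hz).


Noise spectral density = Vrms / sqrt(BW).
NSD = 83.83 / sqrt(65886)
NSD = 83.83 / 256.6827
NSD = 0.3266 uV/sqrt(Hz)

0.3266 uV/sqrt(Hz)


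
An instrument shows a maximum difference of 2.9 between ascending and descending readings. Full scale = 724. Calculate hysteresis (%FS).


Hysteresis = (max difference / full scale) * 100%.
H = (2.9 / 724) * 100
H = 0.401 %FS

0.401 %FS


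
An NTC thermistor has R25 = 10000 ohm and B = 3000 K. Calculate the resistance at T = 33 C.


NTC thermistor equation: Rt = R25 * exp(B * (1/T - 1/T25)).
T in Kelvin: 306.15 K, T25 = 298.15 K
1/T - 1/T25 = 1/306.15 - 1/298.15 = -8.764e-05
B * (1/T - 1/T25) = 3000 * -8.764e-05 = -0.2629
Rt = 10000 * exp(-0.2629) = 7687.9 ohm

7687.9 ohm


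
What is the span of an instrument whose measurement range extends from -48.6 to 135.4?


Span = upper range - lower range.
Span = 135.4 - (-48.6)
Span = 184.0

184.0


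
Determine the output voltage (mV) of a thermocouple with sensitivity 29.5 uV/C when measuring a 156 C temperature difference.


The thermocouple output V = sensitivity * dT.
V = 29.5 uV/C * 156 C
V = 4602.0 uV
V = 4.602 mV

4.602 mV


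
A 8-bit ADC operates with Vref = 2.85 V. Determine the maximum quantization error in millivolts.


The maximum quantization error is +/- LSB/2.
LSB = Vref / 2^n = 2.85 / 256 = 0.01113281 V
Max error = LSB / 2 = 0.01113281 / 2 = 0.00556641 V
Max error = 5.5664 mV

5.5664 mV


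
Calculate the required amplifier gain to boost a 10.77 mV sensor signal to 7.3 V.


Gain = Vout / Vin (converting to same units).
G = 7.3 V / 10.77 mV
G = 7300.0 mV / 10.77 mV
G = 677.81

677.81


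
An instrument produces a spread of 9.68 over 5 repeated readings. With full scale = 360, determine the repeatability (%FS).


Repeatability = (spread / full scale) * 100%.
R = (9.68 / 360) * 100
R = 2.689 %FS

2.689 %FS


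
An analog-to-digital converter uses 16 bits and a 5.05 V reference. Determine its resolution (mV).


The resolution (LSB) of an ADC is Vref / 2^n.
LSB = 5.05 / 2^16
LSB = 5.05 / 65536
LSB = 7.706e-05 V = 0.07705688 mV

0.07705688 mV


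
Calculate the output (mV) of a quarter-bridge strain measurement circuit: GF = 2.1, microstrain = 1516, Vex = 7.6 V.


Quarter bridge output: Vout = (GF * epsilon * Vex) / 4.
Vout = (2.1 * 1516e-6 * 7.6) / 4
Vout = 0.02419536 / 4 V
Vout = 0.00604884 V = 6.0488 mV

6.0488 mV


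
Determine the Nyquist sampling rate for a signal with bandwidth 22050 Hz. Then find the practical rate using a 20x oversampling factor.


By Nyquist theorem, fs_min = 2 * fmax.
fs_min = 2 * 22050 = 44100 Hz
Practical rate = 20 * fs_min = 20 * 44100 = 882000 Hz

fs_min = 44100 Hz, fs_practical = 882000 Hz


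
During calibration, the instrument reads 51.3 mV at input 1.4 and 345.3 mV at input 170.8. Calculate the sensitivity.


Sensitivity = (y2 - y1) / (x2 - x1).
S = (345.3 - 51.3) / (170.8 - 1.4)
S = 294.0 / 169.4
S = 1.7355 mV/unit

1.7355 mV/unit


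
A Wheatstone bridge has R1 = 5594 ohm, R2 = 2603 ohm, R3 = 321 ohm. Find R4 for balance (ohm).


At balance: R1*R4 = R2*R3, so R4 = R2*R3/R1.
R4 = 2603 * 321 / 5594
R4 = 835563 / 5594
R4 = 149.37 ohm

149.37 ohm


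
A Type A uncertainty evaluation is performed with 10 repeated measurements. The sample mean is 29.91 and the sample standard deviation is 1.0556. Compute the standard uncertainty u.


The standard uncertainty for Type A evaluation is u = s / sqrt(n).
u = 1.0556 / sqrt(10)
u = 1.0556 / 3.1623
u = 0.3338

0.3338


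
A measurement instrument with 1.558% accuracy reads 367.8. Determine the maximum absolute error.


Absolute error = (accuracy% / 100) * reading.
Error = (1.558 / 100) * 367.8
Error = 0.01558 * 367.8
Error = 5.7303

5.7303


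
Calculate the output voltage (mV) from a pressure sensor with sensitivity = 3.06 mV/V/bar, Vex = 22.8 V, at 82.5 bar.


Output = sensitivity * Vex * P.
Vout = 3.06 * 22.8 * 82.5
Vout = 69.768 * 82.5
Vout = 5755.86 mV

5755.86 mV


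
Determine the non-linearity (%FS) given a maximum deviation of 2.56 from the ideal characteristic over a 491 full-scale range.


Linearity error = (max deviation / full scale) * 100%.
Linearity = (2.56 / 491) * 100
Linearity = 0.521 %FS

0.521 %FS


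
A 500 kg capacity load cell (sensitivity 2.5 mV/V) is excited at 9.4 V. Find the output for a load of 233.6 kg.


Vout = rated_output * Vex * (load / capacity).
Vout = 2.5 * 9.4 * (233.6 / 500)
Vout = 2.5 * 9.4 * 0.4672
Vout = 10.979 mV

10.979 mV


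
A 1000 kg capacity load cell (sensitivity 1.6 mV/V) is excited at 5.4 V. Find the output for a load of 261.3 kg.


Vout = rated_output * Vex * (load / capacity).
Vout = 1.6 * 5.4 * (261.3 / 1000)
Vout = 1.6 * 5.4 * 0.2613
Vout = 2.258 mV

2.258 mV


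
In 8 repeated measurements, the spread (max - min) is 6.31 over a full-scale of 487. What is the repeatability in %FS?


Repeatability = (spread / full scale) * 100%.
R = (6.31 / 487) * 100
R = 1.296 %FS

1.296 %FS


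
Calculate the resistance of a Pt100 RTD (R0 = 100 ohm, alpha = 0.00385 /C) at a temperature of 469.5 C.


The RTD equation: Rt = R0 * (1 + alpha * T).
Rt = 100 * (1 + 0.00385 * 469.5)
Rt = 100 * (1 + 1.807575)
Rt = 100 * 2.807575
Rt = 280.757 ohm

280.757 ohm


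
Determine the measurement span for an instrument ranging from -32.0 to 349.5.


Span = upper range - lower range.
Span = 349.5 - (-32.0)
Span = 381.5

381.5


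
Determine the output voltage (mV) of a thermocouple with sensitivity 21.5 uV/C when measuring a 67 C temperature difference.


The thermocouple output V = sensitivity * dT.
V = 21.5 uV/C * 67 C
V = 1440.5 uV
V = 1.44 mV

1.44 mV


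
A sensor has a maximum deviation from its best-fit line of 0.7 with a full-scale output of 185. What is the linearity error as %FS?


Linearity error = (max deviation / full scale) * 100%.
Linearity = (0.7 / 185) * 100
Linearity = 0.378 %FS

0.378 %FS


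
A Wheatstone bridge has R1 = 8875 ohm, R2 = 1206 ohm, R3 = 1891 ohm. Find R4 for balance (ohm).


At balance: R1*R4 = R2*R3, so R4 = R2*R3/R1.
R4 = 1206 * 1891 / 8875
R4 = 2280546 / 8875
R4 = 256.96 ohm

256.96 ohm


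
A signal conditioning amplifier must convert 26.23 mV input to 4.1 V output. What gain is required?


Gain = Vout / Vin (converting to same units).
G = 4.1 V / 26.23 mV
G = 4100.0 mV / 26.23 mV
G = 156.31

156.31


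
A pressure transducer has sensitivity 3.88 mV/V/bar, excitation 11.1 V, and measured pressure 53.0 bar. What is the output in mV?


Output = sensitivity * Vex * P.
Vout = 3.88 * 11.1 * 53.0
Vout = 43.068 * 53.0
Vout = 2282.6 mV

2282.6 mV


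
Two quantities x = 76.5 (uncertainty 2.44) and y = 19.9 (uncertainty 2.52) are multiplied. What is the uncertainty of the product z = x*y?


For a product z = x*y, the relative uncertainty is:
uz/z = sqrt((ux/x)^2 + (uy/y)^2)
Relative uncertainties: ux/x = 2.44/76.5 = 0.031895
uy/y = 2.52/19.9 = 0.126633
z = 76.5 * 19.9 = 1522.3
uz = 1522.3 * sqrt(0.031895^2 + 0.126633^2) = 198.801

198.801


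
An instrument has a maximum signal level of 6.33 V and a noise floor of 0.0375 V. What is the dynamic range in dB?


Dynamic range = 20 * log10(Vmax / Vnoise).
DR = 20 * log10(6.33 / 0.0375)
DR = 20 * log10(168.8)
DR = 44.55 dB

44.55 dB


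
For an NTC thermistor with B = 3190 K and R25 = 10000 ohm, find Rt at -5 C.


NTC thermistor equation: Rt = R25 * exp(B * (1/T - 1/T25)).
T in Kelvin: 268.15 K, T25 = 298.15 K
1/T - 1/T25 = 1/268.15 - 1/298.15 = 0.00037524
B * (1/T - 1/T25) = 3190 * 0.00037524 = 1.197
Rt = 10000 * exp(1.197) = 33102.2 ohm

33102.2 ohm


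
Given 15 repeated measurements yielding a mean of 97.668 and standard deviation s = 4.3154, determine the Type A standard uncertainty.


The standard uncertainty for Type A evaluation is u = s / sqrt(n).
u = 4.3154 / sqrt(15)
u = 4.3154 / 3.873
u = 1.1142

1.1142


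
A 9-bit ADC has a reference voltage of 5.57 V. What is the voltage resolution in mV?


The resolution (LSB) of an ADC is Vref / 2^n.
LSB = 5.57 / 2^9
LSB = 5.57 / 512
LSB = 0.01087891 V = 10.87890625 mV

10.87890625 mV


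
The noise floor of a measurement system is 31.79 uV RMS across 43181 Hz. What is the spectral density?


Noise spectral density = Vrms / sqrt(BW).
NSD = 31.79 / sqrt(43181)
NSD = 31.79 / 207.8004
NSD = 0.153 uV/sqrt(Hz)

0.153 uV/sqrt(Hz)


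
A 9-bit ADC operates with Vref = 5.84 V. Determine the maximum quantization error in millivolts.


The maximum quantization error is +/- LSB/2.
LSB = Vref / 2^n = 5.84 / 512 = 0.01140625 V
Max error = LSB / 2 = 0.01140625 / 2 = 0.00570312 V
Max error = 5.7031 mV

5.7031 mV


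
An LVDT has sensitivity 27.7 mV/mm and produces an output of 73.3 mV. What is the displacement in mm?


Displacement = Vout / sensitivity.
d = 73.3 / 27.7
d = 2.646 mm

2.646 mm


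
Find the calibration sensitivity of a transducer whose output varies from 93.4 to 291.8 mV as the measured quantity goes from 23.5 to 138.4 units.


Sensitivity = (y2 - y1) / (x2 - x1).
S = (291.8 - 93.4) / (138.4 - 23.5)
S = 198.4 / 114.9
S = 1.7267 mV/unit

1.7267 mV/unit


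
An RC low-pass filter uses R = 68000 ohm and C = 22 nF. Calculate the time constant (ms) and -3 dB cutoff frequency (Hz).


Time constant: tau = R * C.
tau = 68000 * 2.20e-08 = 0.001496 s
tau = 1.496 ms
Cutoff frequency: fc = 1 / (2*pi*R*C).
fc = 1 / (2*pi*0.001496) = 106.39 Hz

tau = 1.496 ms, fc = 106.39 Hz


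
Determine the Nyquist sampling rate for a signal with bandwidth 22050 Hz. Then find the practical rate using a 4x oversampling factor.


By Nyquist theorem, fs_min = 2 * fmax.
fs_min = 2 * 22050 = 44100 Hz
Practical rate = 4 * fs_min = 4 * 44100 = 176400 Hz

fs_min = 44100 Hz, fs_practical = 176400 Hz


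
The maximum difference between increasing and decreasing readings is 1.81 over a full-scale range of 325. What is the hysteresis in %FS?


Hysteresis = (max difference / full scale) * 100%.
H = (1.81 / 325) * 100
H = 0.557 %FS

0.557 %FS


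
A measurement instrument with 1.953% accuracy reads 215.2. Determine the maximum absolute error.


Absolute error = (accuracy% / 100) * reading.
Error = (1.953 / 100) * 215.2
Error = 0.01953 * 215.2
Error = 4.2029

4.2029


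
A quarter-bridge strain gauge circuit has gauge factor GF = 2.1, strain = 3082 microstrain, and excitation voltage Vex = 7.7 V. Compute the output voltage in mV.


Quarter bridge output: Vout = (GF * epsilon * Vex) / 4.
Vout = (2.1 * 3082e-6 * 7.7) / 4
Vout = 0.04983594 / 4 V
Vout = 0.01245899 V = 12.459 mV

12.459 mV


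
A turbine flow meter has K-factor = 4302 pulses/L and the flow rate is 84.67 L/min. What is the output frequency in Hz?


Frequency = K * Q / 60 (converting L/min to L/s).
f = 4302 * 84.67 / 60
f = 364250.34 / 60
f = 6070.84 Hz

6070.84 Hz


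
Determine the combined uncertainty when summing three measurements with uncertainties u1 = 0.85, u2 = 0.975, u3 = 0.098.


For a sum of independent quantities, uc = sqrt(u1^2 + u2^2 + u3^2).
uc = sqrt(0.85^2 + 0.975^2 + 0.098^2)
uc = sqrt(0.7225 + 0.950625 + 0.009604)
uc = 1.2972

1.2972


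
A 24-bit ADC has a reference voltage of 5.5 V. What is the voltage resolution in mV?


The resolution (LSB) of an ADC is Vref / 2^n.
LSB = 5.5 / 2^24
LSB = 5.5 / 16777216
LSB = 3.3e-07 V = 0.00032783 mV

0.00032783 mV


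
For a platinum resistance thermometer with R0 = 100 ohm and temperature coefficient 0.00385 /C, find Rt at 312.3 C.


The RTD equation: Rt = R0 * (1 + alpha * T).
Rt = 100 * (1 + 0.00385 * 312.3)
Rt = 100 * (1 + 1.202355)
Rt = 100 * 2.202355
Rt = 220.235 ohm

220.235 ohm


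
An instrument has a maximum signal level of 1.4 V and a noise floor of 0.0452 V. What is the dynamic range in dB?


Dynamic range = 20 * log10(Vmax / Vnoise).
DR = 20 * log10(1.4 / 0.0452)
DR = 20 * log10(30.97)
DR = 29.82 dB

29.82 dB


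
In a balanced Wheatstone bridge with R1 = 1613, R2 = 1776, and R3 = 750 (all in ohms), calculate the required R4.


At balance: R1*R4 = R2*R3, so R4 = R2*R3/R1.
R4 = 1776 * 750 / 1613
R4 = 1332000 / 1613
R4 = 825.79 ohm

825.79 ohm


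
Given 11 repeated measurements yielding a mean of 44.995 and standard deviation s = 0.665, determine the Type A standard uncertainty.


The standard uncertainty for Type A evaluation is u = s / sqrt(n).
u = 0.665 / sqrt(11)
u = 0.665 / 3.3166
u = 0.2005

0.2005


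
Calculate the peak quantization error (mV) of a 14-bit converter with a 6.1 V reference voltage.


The maximum quantization error is +/- LSB/2.
LSB = Vref / 2^n = 6.1 / 16384 = 0.00037231 V
Max error = LSB / 2 = 0.00037231 / 2 = 0.00018616 V
Max error = 0.1862 mV

0.1862 mV


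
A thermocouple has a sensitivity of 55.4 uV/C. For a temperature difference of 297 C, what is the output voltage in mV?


The thermocouple output V = sensitivity * dT.
V = 55.4 uV/C * 297 C
V = 16453.8 uV
V = 16.454 mV

16.454 mV


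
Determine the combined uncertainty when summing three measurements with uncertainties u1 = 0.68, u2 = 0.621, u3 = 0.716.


For a sum of independent quantities, uc = sqrt(u1^2 + u2^2 + u3^2).
uc = sqrt(0.68^2 + 0.621^2 + 0.716^2)
uc = sqrt(0.4624 + 0.385641 + 0.512656)
uc = 1.1665

1.1665


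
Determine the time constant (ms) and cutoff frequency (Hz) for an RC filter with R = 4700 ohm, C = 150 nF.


Time constant: tau = R * C.
tau = 4700 * 1.50e-07 = 0.000705 s
tau = 0.705 ms
Cutoff frequency: fc = 1 / (2*pi*R*C).
fc = 1 / (2*pi*0.000705) = 225.75 Hz

tau = 0.705 ms, fc = 225.75 Hz


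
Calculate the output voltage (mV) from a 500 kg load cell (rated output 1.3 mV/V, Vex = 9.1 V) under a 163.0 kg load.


Vout = rated_output * Vex * (load / capacity).
Vout = 1.3 * 9.1 * (163.0 / 500)
Vout = 1.3 * 9.1 * 0.326
Vout = 3.857 mV

3.857 mV


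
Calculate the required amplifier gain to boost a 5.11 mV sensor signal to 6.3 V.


Gain = Vout / Vin (converting to same units).
G = 6.3 V / 5.11 mV
G = 6300.0 mV / 5.11 mV
G = 1232.88

1232.88


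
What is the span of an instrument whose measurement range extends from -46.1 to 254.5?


Span = upper range - lower range.
Span = 254.5 - (-46.1)
Span = 300.6

300.6


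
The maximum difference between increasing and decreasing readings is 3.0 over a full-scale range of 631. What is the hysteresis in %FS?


Hysteresis = (max difference / full scale) * 100%.
H = (3.0 / 631) * 100
H = 0.475 %FS

0.475 %FS


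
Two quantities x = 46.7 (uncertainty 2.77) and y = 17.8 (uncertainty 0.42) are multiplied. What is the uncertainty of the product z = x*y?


For a product z = x*y, the relative uncertainty is:
uz/z = sqrt((ux/x)^2 + (uy/y)^2)
Relative uncertainties: ux/x = 2.77/46.7 = 0.059315
uy/y = 0.42/17.8 = 0.023596
z = 46.7 * 17.8 = 831.3
uz = 831.3 * sqrt(0.059315^2 + 0.023596^2) = 53.064

53.064


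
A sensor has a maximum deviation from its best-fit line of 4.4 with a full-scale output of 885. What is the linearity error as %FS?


Linearity error = (max deviation / full scale) * 100%.
Linearity = (4.4 / 885) * 100
Linearity = 0.497 %FS

0.497 %FS


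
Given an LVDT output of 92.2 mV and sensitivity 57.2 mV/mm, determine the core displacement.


Displacement = Vout / sensitivity.
d = 92.2 / 57.2
d = 1.612 mm

1.612 mm


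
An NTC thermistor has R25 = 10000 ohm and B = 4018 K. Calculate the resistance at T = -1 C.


NTC thermistor equation: Rt = R25 * exp(B * (1/T - 1/T25)).
T in Kelvin: 272.15 K, T25 = 298.15 K
1/T - 1/T25 = 1/272.15 - 1/298.15 = 0.00032043
B * (1/T - 1/T25) = 4018 * 0.00032043 = 1.2875
Rt = 10000 * exp(1.2875) = 36236.4 ohm

36236.4 ohm


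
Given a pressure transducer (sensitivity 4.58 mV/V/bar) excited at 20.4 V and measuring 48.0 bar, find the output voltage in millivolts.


Output = sensitivity * Vex * P.
Vout = 4.58 * 20.4 * 48.0
Vout = 93.432 * 48.0
Vout = 4484.74 mV

4484.74 mV


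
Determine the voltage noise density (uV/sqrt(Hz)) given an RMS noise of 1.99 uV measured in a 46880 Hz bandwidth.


Noise spectral density = Vrms / sqrt(BW).
NSD = 1.99 / sqrt(46880)
NSD = 1.99 / 216.5179
NSD = 0.0092 uV/sqrt(Hz)

0.0092 uV/sqrt(Hz)


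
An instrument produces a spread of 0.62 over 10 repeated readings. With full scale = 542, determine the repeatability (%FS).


Repeatability = (spread / full scale) * 100%.
R = (0.62 / 542) * 100
R = 0.114 %FS

0.114 %FS


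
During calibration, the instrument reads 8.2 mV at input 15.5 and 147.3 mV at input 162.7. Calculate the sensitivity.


Sensitivity = (y2 - y1) / (x2 - x1).
S = (147.3 - 8.2) / (162.7 - 15.5)
S = 139.1 / 147.2
S = 0.945 mV/unit

0.945 mV/unit


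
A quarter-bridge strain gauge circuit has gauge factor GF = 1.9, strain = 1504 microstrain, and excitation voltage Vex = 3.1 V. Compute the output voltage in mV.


Quarter bridge output: Vout = (GF * epsilon * Vex) / 4.
Vout = (1.9 * 1504e-6 * 3.1) / 4
Vout = 0.00885856 / 4 V
Vout = 0.00221464 V = 2.2146 mV

2.2146 mV


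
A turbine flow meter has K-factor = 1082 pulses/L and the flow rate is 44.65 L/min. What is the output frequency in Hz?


Frequency = K * Q / 60 (converting L/min to L/s).
f = 1082 * 44.65 / 60
f = 48311.3 / 60
f = 805.19 Hz

805.19 Hz


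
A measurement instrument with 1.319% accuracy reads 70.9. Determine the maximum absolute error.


Absolute error = (accuracy% / 100) * reading.
Error = (1.319 / 100) * 70.9
Error = 0.01319 * 70.9
Error = 0.9352

0.9352


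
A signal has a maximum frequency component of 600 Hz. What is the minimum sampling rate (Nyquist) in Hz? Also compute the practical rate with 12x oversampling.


By Nyquist theorem, fs_min = 2 * fmax.
fs_min = 2 * 600 = 1200 Hz
Practical rate = 12 * fs_min = 12 * 1200 = 14400 Hz

fs_min = 1200 Hz, fs_practical = 14400 Hz


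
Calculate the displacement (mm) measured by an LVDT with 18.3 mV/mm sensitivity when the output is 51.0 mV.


Displacement = Vout / sensitivity.
d = 51.0 / 18.3
d = 2.787 mm

2.787 mm


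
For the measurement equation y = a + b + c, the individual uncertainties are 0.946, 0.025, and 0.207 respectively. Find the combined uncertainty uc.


For a sum of independent quantities, uc = sqrt(u1^2 + u2^2 + u3^2).
uc = sqrt(0.946^2 + 0.025^2 + 0.207^2)
uc = sqrt(0.894916 + 0.000625 + 0.042849)
uc = 0.9687

0.9687


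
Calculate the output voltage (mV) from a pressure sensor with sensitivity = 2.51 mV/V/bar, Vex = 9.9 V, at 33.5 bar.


Output = sensitivity * Vex * P.
Vout = 2.51 * 9.9 * 33.5
Vout = 24.849 * 33.5
Vout = 832.44 mV

832.44 mV


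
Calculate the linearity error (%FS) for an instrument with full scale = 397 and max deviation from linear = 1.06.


Linearity error = (max deviation / full scale) * 100%.
Linearity = (1.06 / 397) * 100
Linearity = 0.267 %FS

0.267 %FS


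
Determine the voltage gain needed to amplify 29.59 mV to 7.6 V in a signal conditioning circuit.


Gain = Vout / Vin (converting to same units).
G = 7.6 V / 29.59 mV
G = 7600.0 mV / 29.59 mV
G = 256.84

256.84


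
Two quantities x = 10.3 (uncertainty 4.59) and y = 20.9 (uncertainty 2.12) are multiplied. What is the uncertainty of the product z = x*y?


For a product z = x*y, the relative uncertainty is:
uz/z = sqrt((ux/x)^2 + (uy/y)^2)
Relative uncertainties: ux/x = 4.59/10.3 = 0.445631
uy/y = 2.12/20.9 = 0.101435
z = 10.3 * 20.9 = 215.3
uz = 215.3 * sqrt(0.445631^2 + 0.101435^2) = 98.385

98.385


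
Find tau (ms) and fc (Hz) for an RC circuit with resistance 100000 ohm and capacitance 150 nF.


Time constant: tau = R * C.
tau = 100000 * 1.50e-07 = 0.015 s
tau = 15.0 ms
Cutoff frequency: fc = 1 / (2*pi*R*C).
fc = 1 / (2*pi*0.015) = 10.61 Hz

tau = 15.0 ms, fc = 10.61 Hz


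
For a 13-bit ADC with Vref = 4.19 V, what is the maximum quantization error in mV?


The maximum quantization error is +/- LSB/2.
LSB = Vref / 2^n = 4.19 / 8192 = 0.00051147 V
Max error = LSB / 2 = 0.00051147 / 2 = 0.00025574 V
Max error = 0.2557 mV

0.2557 mV


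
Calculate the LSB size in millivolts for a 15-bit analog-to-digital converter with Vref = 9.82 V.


The resolution (LSB) of an ADC is Vref / 2^n.
LSB = 9.82 / 2^15
LSB = 9.82 / 32768
LSB = 0.00029968 V = 0.29968262 mV

0.29968262 mV


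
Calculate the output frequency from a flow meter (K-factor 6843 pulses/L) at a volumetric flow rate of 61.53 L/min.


Frequency = K * Q / 60 (converting L/min to L/s).
f = 6843 * 61.53 / 60
f = 421049.79 / 60
f = 7017.5 Hz

7017.5 Hz


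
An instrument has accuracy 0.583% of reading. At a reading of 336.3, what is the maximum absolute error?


Absolute error = (accuracy% / 100) * reading.
Error = (0.583 / 100) * 336.3
Error = 0.00583 * 336.3
Error = 1.9606

1.9606


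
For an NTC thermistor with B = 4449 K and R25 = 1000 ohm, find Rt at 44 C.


NTC thermistor equation: Rt = R25 * exp(B * (1/T - 1/T25)).
T in Kelvin: 317.15 K, T25 = 298.15 K
1/T - 1/T25 = 1/317.15 - 1/298.15 = -0.00020093
B * (1/T - 1/T25) = 4449 * -0.00020093 = -0.894
Rt = 1000 * exp(-0.894) = 409.0 ohm

409.0 ohm


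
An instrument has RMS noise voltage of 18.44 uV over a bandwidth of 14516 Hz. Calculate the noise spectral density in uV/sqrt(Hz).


Noise spectral density = Vrms / sqrt(BW).
NSD = 18.44 / sqrt(14516)
NSD = 18.44 / 120.4824
NSD = 0.1531 uV/sqrt(Hz)

0.1531 uV/sqrt(Hz)


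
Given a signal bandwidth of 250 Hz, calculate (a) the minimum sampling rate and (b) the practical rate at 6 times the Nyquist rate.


By Nyquist theorem, fs_min = 2 * fmax.
fs_min = 2 * 250 = 500 Hz
Practical rate = 6 * fs_min = 6 * 500 = 3000 Hz

fs_min = 500 Hz, fs_practical = 3000 Hz


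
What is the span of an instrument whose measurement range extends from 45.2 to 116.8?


Span = upper range - lower range.
Span = 116.8 - (45.2)
Span = 71.6

71.6


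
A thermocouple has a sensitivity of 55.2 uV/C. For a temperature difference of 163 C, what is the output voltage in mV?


The thermocouple output V = sensitivity * dT.
V = 55.2 uV/C * 163 C
V = 8997.6 uV
V = 8.998 mV

8.998 mV


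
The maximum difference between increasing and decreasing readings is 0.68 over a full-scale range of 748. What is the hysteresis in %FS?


Hysteresis = (max difference / full scale) * 100%.
H = (0.68 / 748) * 100
H = 0.091 %FS

0.091 %FS


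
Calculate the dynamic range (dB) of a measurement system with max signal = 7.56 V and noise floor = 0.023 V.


Dynamic range = 20 * log10(Vmax / Vnoise).
DR = 20 * log10(7.56 / 0.023)
DR = 20 * log10(328.7)
DR = 50.34 dB

50.34 dB


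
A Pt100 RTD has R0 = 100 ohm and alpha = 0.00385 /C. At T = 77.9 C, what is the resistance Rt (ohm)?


The RTD equation: Rt = R0 * (1 + alpha * T).
Rt = 100 * (1 + 0.00385 * 77.9)
Rt = 100 * (1 + 0.299915)
Rt = 100 * 1.299915
Rt = 129.992 ohm

129.992 ohm


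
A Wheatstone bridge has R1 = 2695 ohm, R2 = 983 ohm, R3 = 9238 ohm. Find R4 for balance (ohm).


At balance: R1*R4 = R2*R3, so R4 = R2*R3/R1.
R4 = 983 * 9238 / 2695
R4 = 9080954 / 2695
R4 = 3369.56 ohm

3369.56 ohm


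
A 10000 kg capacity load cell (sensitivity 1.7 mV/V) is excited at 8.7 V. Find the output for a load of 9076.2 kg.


Vout = rated_output * Vex * (load / capacity).
Vout = 1.7 * 8.7 * (9076.2 / 10000)
Vout = 1.7 * 8.7 * 0.90762
Vout = 13.424 mV

13.424 mV


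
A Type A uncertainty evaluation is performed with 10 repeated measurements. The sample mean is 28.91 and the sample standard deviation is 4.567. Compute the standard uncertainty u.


The standard uncertainty for Type A evaluation is u = s / sqrt(n).
u = 4.567 / sqrt(10)
u = 4.567 / 3.1623
u = 1.4442

1.4442


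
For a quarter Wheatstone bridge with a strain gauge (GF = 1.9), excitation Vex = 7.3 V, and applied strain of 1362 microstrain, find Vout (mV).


Quarter bridge output: Vout = (GF * epsilon * Vex) / 4.
Vout = (1.9 * 1362e-6 * 7.3) / 4
Vout = 0.01889094 / 4 V
Vout = 0.00472273 V = 4.7227 mV

4.7227 mV


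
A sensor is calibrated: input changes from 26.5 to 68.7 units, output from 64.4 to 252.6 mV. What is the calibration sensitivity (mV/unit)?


Sensitivity = (y2 - y1) / (x2 - x1).
S = (252.6 - 64.4) / (68.7 - 26.5)
S = 188.2 / 42.2
S = 4.4597 mV/unit

4.4597 mV/unit


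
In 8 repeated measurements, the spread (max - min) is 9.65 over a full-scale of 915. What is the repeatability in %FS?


Repeatability = (spread / full scale) * 100%.
R = (9.65 / 915) * 100
R = 1.055 %FS

1.055 %FS


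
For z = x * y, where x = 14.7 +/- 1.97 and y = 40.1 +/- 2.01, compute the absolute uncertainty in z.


For a product z = x*y, the relative uncertainty is:
uz/z = sqrt((ux/x)^2 + (uy/y)^2)
Relative uncertainties: ux/x = 1.97/14.7 = 0.134014
uy/y = 2.01/40.1 = 0.050125
z = 14.7 * 40.1 = 589.5
uz = 589.5 * sqrt(0.134014^2 + 0.050125^2) = 84.342

84.342


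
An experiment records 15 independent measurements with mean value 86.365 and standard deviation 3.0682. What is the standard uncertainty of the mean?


The standard uncertainty for Type A evaluation is u = s / sqrt(n).
u = 3.0682 / sqrt(15)
u = 3.0682 / 3.873
u = 0.7922

0.7922


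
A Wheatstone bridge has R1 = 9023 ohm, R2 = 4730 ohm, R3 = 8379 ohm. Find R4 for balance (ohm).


At balance: R1*R4 = R2*R3, so R4 = R2*R3/R1.
R4 = 4730 * 8379 / 9023
R4 = 39632670 / 9023
R4 = 4392.4 ohm

4392.4 ohm


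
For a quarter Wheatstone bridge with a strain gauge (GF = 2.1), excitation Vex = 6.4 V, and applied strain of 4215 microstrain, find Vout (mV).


Quarter bridge output: Vout = (GF * epsilon * Vex) / 4.
Vout = (2.1 * 4215e-6 * 6.4) / 4
Vout = 0.0566496 / 4 V
Vout = 0.0141624 V = 14.1624 mV

14.1624 mV


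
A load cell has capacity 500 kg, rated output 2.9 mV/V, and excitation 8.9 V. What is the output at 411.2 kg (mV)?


Vout = rated_output * Vex * (load / capacity).
Vout = 2.9 * 8.9 * (411.2 / 500)
Vout = 2.9 * 8.9 * 0.8224
Vout = 21.226 mV

21.226 mV


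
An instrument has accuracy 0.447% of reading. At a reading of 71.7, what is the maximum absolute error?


Absolute error = (accuracy% / 100) * reading.
Error = (0.447 / 100) * 71.7
Error = 0.00447 * 71.7
Error = 0.3205

0.3205


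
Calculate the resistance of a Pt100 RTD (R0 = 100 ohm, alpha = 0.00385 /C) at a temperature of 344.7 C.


The RTD equation: Rt = R0 * (1 + alpha * T).
Rt = 100 * (1 + 0.00385 * 344.7)
Rt = 100 * (1 + 1.327095)
Rt = 100 * 2.327095
Rt = 232.709 ohm

232.709 ohm


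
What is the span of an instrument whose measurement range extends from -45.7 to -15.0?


Span = upper range - lower range.
Span = -15.0 - (-45.7)
Span = 30.7

30.7


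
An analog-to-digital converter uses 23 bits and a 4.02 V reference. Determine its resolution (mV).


The resolution (LSB) of an ADC is Vref / 2^n.
LSB = 4.02 / 2^23
LSB = 4.02 / 8388608
LSB = 4.8e-07 V = 0.00047922 mV

0.00047922 mV


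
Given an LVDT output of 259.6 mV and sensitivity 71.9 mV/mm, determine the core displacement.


Displacement = Vout / sensitivity.
d = 259.6 / 71.9
d = 3.611 mm

3.611 mm


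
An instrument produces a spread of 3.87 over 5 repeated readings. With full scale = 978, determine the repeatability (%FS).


Repeatability = (spread / full scale) * 100%.
R = (3.87 / 978) * 100
R = 0.396 %FS

0.396 %FS


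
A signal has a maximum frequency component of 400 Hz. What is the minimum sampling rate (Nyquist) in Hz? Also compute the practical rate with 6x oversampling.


By Nyquist theorem, fs_min = 2 * fmax.
fs_min = 2 * 400 = 800 Hz
Practical rate = 6 * fs_min = 6 * 800 = 4800 Hz

fs_min = 800 Hz, fs_practical = 4800 Hz


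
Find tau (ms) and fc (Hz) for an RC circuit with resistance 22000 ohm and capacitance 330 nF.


Time constant: tau = R * C.
tau = 22000 * 3.30e-07 = 0.00726 s
tau = 7.26 ms
Cutoff frequency: fc = 1 / (2*pi*R*C).
fc = 1 / (2*pi*0.00726) = 21.92 Hz

tau = 7.26 ms, fc = 21.92 Hz


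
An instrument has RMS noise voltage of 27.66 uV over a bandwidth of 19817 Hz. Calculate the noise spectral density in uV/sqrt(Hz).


Noise spectral density = Vrms / sqrt(BW).
NSD = 27.66 / sqrt(19817)
NSD = 27.66 / 140.7729
NSD = 0.1965 uV/sqrt(Hz)

0.1965 uV/sqrt(Hz)


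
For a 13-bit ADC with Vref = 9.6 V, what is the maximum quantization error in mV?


The maximum quantization error is +/- LSB/2.
LSB = Vref / 2^n = 9.6 / 8192 = 0.00117187 V
Max error = LSB / 2 = 0.00117187 / 2 = 0.00058594 V
Max error = 0.5859 mV

0.5859 mV


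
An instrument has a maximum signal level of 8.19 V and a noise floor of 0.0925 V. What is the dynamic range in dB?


Dynamic range = 20 * log10(Vmax / Vnoise).
DR = 20 * log10(8.19 / 0.0925)
DR = 20 * log10(88.54)
DR = 38.94 dB

38.94 dB


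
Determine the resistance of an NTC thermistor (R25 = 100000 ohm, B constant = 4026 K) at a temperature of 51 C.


NTC thermistor equation: Rt = R25 * exp(B * (1/T - 1/T25)).
T in Kelvin: 324.15 K, T25 = 298.15 K
1/T - 1/T25 = 1/324.15 - 1/298.15 = -0.00026902
B * (1/T - 1/T25) = 4026 * -0.00026902 = -1.0831
Rt = 100000 * exp(-1.0831) = 33854.6 ohm

33854.6 ohm


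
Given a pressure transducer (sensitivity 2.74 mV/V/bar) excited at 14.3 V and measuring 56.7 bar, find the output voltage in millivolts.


Output = sensitivity * Vex * P.
Vout = 2.74 * 14.3 * 56.7
Vout = 39.182 * 56.7
Vout = 2221.62 mV

2221.62 mV


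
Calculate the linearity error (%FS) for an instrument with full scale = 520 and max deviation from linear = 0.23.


Linearity error = (max deviation / full scale) * 100%.
Linearity = (0.23 / 520) * 100
Linearity = 0.044 %FS

0.044 %FS


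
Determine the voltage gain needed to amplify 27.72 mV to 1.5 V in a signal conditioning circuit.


Gain = Vout / Vin (converting to same units).
G = 1.5 V / 27.72 mV
G = 1500.0 mV / 27.72 mV
G = 54.11

54.11


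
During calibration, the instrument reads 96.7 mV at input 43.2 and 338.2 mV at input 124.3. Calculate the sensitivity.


Sensitivity = (y2 - y1) / (x2 - x1).
S = (338.2 - 96.7) / (124.3 - 43.2)
S = 241.5 / 81.1
S = 2.9778 mV/unit

2.9778 mV/unit


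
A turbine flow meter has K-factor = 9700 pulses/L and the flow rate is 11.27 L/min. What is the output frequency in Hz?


Frequency = K * Q / 60 (converting L/min to L/s).
f = 9700 * 11.27 / 60
f = 109319.0 / 60
f = 1821.98 Hz

1821.98 Hz


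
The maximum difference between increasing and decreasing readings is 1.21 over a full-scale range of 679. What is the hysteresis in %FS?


Hysteresis = (max difference / full scale) * 100%.
H = (1.21 / 679) * 100
H = 0.178 %FS

0.178 %FS


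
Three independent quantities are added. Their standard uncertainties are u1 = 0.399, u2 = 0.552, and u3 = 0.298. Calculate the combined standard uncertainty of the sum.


For a sum of independent quantities, uc = sqrt(u1^2 + u2^2 + u3^2).
uc = sqrt(0.399^2 + 0.552^2 + 0.298^2)
uc = sqrt(0.159201 + 0.304704 + 0.088804)
uc = 0.7434

0.7434


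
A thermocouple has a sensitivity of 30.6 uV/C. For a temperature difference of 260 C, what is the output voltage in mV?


The thermocouple output V = sensitivity * dT.
V = 30.6 uV/C * 260 C
V = 7956.0 uV
V = 7.956 mV

7.956 mV


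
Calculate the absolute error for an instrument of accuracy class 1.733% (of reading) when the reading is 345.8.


Absolute error = (accuracy% / 100) * reading.
Error = (1.733 / 100) * 345.8
Error = 0.01733 * 345.8
Error = 5.9927

5.9927
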